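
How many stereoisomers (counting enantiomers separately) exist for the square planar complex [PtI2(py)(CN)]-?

A square has two trans pairs of vertices; adjacent vertices are cis.
Working through the distinct placements yields 2 geometric isomers: I cis; I trans.
Each arrangement has an internal mirror plane or centre of symmetry, so none is chiral.

2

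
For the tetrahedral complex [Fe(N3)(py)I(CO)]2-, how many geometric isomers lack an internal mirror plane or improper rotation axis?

In a tetrahedral complex all four positions are equivalent and every pair of ligands is adjacent — there is no cis/trans distinction.
Only one geometric arrangement is possible; it has no improper symmetry element, so it exists as a pair of enantiomers (2 stereoisomers).

1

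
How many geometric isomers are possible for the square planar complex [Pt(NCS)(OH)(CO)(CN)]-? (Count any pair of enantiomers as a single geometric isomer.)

A square has two trans pairs of vertices; adjacent vertices are cis.
Working through the distinct placements yields 3 geometric isomers: (CN/NCS trans, CO/OH trans); (CN/OH trans, CO/NCS trans); (CN/CO trans, NCS/OH trans).

3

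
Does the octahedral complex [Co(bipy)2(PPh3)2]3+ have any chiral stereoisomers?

An octahedron has six vertices in three trans pairs; every non-trans pair is cis.
Each bipy is bidentate and must span two cis positions.
There are 2 geometric isomers: PPh3 trans; PPh3 cis (chiral).
One of these lacks any improper symmetry element and so occurs as an enantiomeric pair, giving 2 + 1 = 3 stereoisomers in total.

yes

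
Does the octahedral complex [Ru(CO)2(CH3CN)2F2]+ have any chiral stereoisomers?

yes

Systematic placement gives 5 geometric isomers: CO trans, CH3CN trans, F trans; CO cis, CH3CN trans, F cis; CO cis, CH3CN cis, F trans; CO cis, CH3CN cis, F cis (chiral); CO trans, CH3CN cis, F cis.
One of these lacks any improper symmetry element and so occurs as an enantiomeric pair, giving 5 + 1 = 6 stereoisomers in total.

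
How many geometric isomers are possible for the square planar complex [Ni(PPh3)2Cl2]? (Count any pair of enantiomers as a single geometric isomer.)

In a square planar complex each vertex has one trans partner and two cis neighbours.
Working through the distinct placements yields 2 geometric isomers: PPh3 cis; PPh3 trans.

2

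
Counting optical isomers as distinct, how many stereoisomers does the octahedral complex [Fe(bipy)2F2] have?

The six octahedral sites form three mutually perpendicular trans pairs.
Each bipy is bidentate and must span two cis positions.
Systematic placement gives 2 geometric isomers: F trans; F cis (chiral).
One of these lacks any improper symmetry element and so occurs as an enantiomeric pair, giving 2 + 1 = 3 stereoisomers in total.

3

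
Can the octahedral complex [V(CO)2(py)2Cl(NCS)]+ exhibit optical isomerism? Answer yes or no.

The six octahedral sites form three mutually perpendicular trans pairs.
Working through the distinct placements yields 6 geometric isomers: CO trans, py trans; CO trans, py cis; CO cis, py trans; CO cis, py cis (3 arrangements, 2 chiral).
Of these, 2 lack any improper symmetry element and so occur as enantiomeric pairs, giving 6 + 2 = 8 stereoisomers in total.

yes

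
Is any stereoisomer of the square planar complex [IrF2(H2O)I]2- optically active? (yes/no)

no

In a square planar complex each vertex has one trans partner and two cis neighbours.
Working through the distinct placements yields 2 geometric isomers: F cis; F trans.
Each arrangement has an internal mirror plane or centre of symmetry, so none is chiral.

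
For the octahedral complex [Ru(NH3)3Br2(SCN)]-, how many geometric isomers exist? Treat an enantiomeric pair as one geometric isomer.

3

An octahedron has six vertices in three trans pairs; every non-trans pair is cis.
Systematic placement gives 3 geometric isomers: NH3 mer, Br trans; NH3 fac, Br cis; NH3 mer, Br cis.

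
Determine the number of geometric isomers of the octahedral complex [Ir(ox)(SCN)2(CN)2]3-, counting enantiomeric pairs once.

In an octahedral complex each vertex has one trans partner and four cis neighbours.
Each ox is bidentate and must span two cis positions.
Working through the distinct placements yields 3 geometric isomers: SCN cis, CN trans; SCN cis, CN cis (chiral); SCN trans, CN cis.

3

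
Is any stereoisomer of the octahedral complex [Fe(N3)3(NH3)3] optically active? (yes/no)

no

An octahedron has six vertices in three trans pairs; every non-trans pair is cis.
The distinct arrangements are (2 in all): N3 mer; N3 fac.
Each arrangement has an internal mirror plane or centre of symmetry, so none is chiral.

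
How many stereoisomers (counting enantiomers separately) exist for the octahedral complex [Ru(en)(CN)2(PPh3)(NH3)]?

6

The six octahedral sites form three mutually perpendicular trans pairs.
Each en is bidentate and must span two cis positions.
The distinct arrangements are (4 in all): CN trans; CN cis (3 arrangements, 2 chiral).
Of these, 2 lack any improper symmetry element and so occur as enantiomeric pairs, giving 4 + 2 = 6 stereoisomers in total.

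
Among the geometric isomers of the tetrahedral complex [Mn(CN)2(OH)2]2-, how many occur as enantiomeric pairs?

0

In a tetrahedral complex all four positions are equivalent and every pair of ligands is adjacent — there is no cis/trans distinction.
Only one geometric arrangement is possible.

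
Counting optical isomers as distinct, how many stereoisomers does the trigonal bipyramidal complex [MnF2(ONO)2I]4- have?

In a trigonal bipyramid the two axial positions differ from the three equatorial ones.
Systematic enumeration (placing each ligand type in turn and discarding arrangements equivalent by rotation or reflection) gives 5 geometric isomers.
One of these lacks any improper symmetry element and so occurs as an enantiomeric pair, giving 5 + 1 = 6 stereoisomers in total.

6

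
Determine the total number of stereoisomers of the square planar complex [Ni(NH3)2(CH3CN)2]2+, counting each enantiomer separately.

A square has two trans pairs of vertices; adjacent vertices are cis.
Working through the distinct placements yields 2 geometric isomers: NH3 cis; NH3 trans.
Each arrangement has an internal mirror plane or centre of symmetry, so none is chiral.

2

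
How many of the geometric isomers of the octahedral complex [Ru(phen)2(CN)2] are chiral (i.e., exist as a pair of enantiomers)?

1

The six octahedral sites form three mutually perpendicular trans pairs.
Each phen is bidentate and must span two cis positions.
The distinct arrangements are (2 in all): CN trans; CN cis (chiral).
One of these lacks any improper symmetry element and so occurs as an enantiomeric pair, giving 2 + 1 = 3 stereoisomers in total.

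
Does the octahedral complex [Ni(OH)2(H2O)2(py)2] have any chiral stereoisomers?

yes

The six octahedral sites form three mutually perpendicular trans pairs.
Working through the distinct placements yields 5 geometric isomers: OH trans, H2O trans, py trans; OH cis, H2O trans, py cis; OH cis, H2O cis, py trans; OH cis, H2O cis, py cis (chiral); OH trans, H2O cis, py cis.
One of these lacks any improper symmetry element and so occurs as an enantiomeric pair, giving 5 + 1 = 6 stereoisomers in total.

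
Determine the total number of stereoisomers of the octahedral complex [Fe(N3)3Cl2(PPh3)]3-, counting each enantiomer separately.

3

The six octahedral sites form three mutually perpendicular trans pairs.
There are 3 geometric isomers: N3 mer, Cl trans; N3 fac, Cl cis; N3 mer, Cl cis.
Each arrangement has an internal mirror plane or centre of symmetry, so none is chiral.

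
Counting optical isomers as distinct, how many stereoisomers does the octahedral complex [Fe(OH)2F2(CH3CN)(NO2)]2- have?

8

The distinct arrangements are (6 in all): OH trans, F cis; OH cis, F cis (3 arrangements, 2 chiral); OH trans, F trans; OH cis, F trans.
Of these, 2 lack any improper symmetry element and so occur as enantiomeric pairs, giving 6 + 2 = 8 stereoisomers in total.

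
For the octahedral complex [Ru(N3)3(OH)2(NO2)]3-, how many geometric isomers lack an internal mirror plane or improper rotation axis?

0

There are 3 geometric isomers: N3 mer, OH trans; N3 mer, OH cis; N3 fac, OH cis.
Each arrangement has an internal mirror plane or centre of symmetry, so none is chiral.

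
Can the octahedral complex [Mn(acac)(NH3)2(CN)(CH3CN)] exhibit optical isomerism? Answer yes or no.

yes

An octahedron has six vertices in three trans pairs; every non-trans pair is cis.
Each acac is bidentate and must span two cis positions.
Working through the distinct placements yields 4 geometric isomers: NH3 cis (3 arrangements, 2 chiral); NH3 trans.
Of these, 2 lack any improper symmetry element and so occur as enantiomeric pairs, giving 4 + 2 = 6 stereoisomers in total.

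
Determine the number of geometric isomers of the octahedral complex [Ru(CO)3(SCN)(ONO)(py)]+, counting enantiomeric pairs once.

The distinct arrangements are (4 in all): CO mer (3 arrangements); CO fac (chiral).

4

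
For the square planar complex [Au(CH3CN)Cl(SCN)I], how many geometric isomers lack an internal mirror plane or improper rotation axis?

In a square planar complex each vertex has one trans partner and two cis neighbours.
There are 3 geometric isomers: (CH3CN/I trans, Cl/SCN trans); (CH3CN/SCN trans, Cl/I trans); (CH3CN/Cl trans, I/SCN trans).
Each arrangement has an internal mirror plane or centre of symmetry, so none is chiral.

0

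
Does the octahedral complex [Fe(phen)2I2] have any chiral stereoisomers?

yes

In an octahedral complex each vertex has one trans partner and four cis neighbours.
Each phen is bidentate and must span two cis positions.
Working through the distinct placements yields 2 geometric isomers: I trans; I cis (chiral).
One of these lacks any improper symmetry element and so occurs as an enantiomeric pair, giving 2 + 1 = 3 stereoisomers in total.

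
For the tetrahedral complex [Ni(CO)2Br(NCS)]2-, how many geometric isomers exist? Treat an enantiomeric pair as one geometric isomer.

1

In a tetrahedral complex all four positions are equivalent and every pair of ligands is adjacent — there is no cis/trans distinction.
Only one geometric arrangement is possible.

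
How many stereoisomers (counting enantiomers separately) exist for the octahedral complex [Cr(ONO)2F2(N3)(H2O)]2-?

In an octahedral complex each vertex has one trans partner and four cis neighbours.
The distinct arrangements are (6 in all): ONO trans, F trans; ONO cis, F trans; ONO trans, F cis; ONO cis, F cis (3 arrangements, 2 chiral).
Of these, 2 lack any improper symmetry element and so occur as enantiomeric pairs, giving 6 + 2 = 8 stereoisomers in total.

8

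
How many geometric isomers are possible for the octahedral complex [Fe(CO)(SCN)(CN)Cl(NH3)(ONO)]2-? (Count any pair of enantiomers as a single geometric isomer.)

An octahedron has six vertices in three trans pairs; every non-trans pair is cis.
Exhaustive case analysis gives 15 geometric isomers.

15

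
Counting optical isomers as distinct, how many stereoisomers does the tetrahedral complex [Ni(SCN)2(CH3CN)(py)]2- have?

Only one geometric arrangement is possible.

1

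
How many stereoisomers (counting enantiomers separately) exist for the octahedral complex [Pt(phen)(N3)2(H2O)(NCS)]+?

6

An octahedron has six vertices in three trans pairs; every non-trans pair is cis.
Each phen is bidentate and must span two cis positions.
Working through the distinct placements yields 4 geometric isomers: N3 cis (3 arrangements, 2 chiral); N3 trans.
Of these, 2 lack any improper symmetry element and so occur as enantiomeric pairs, giving 4 + 2 = 6 stereoisomers in total.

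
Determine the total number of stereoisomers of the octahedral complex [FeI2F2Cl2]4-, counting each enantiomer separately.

6

In an octahedral complex each vertex has one trans partner and four cis neighbours.
Working through the distinct placements yields 5 geometric isomers: I trans, F trans, Cl trans; I cis, F cis, Cl trans; I trans, F cis, Cl cis; I cis, F cis, Cl cis (chiral); I cis, F trans, Cl cis.
One of these lacks any improper symmetry element and so occurs as an enantiomeric pair, giving 5 + 1 = 6 stereoisomers in total.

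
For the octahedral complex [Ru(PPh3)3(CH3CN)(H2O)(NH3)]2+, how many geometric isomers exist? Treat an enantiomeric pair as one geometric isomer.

In an octahedral complex each vertex has one trans partner and four cis neighbours.
The distinct arrangements are (4 in all): PPh3 mer (3 arrangements); PPh3 fac (chiral).

4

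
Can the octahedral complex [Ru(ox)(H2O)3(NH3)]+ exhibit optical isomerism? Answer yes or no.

An octahedron has six vertices in three trans pairs; every non-trans pair is cis.
Each ox is bidentate and must span two cis positions.
Working through the distinct placements yields 2 geometric isomers: H2O mer; H2O fac.
Each arrangement has an internal mirror plane or centre of symmetry, so none is chiral.

no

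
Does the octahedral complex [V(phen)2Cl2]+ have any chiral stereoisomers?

yes

An octahedron has six vertices in three trans pairs; every non-trans pair is cis.
Each phen is bidentate and must span two cis positions.
Working through the distinct placements yields 2 geometric isomers: Cl trans; Cl cis (chiral).
One of these lacks any improper symmetry element and so occurs as an enantiomeric pair, giving 2 + 1 = 3 stereoisomers in total.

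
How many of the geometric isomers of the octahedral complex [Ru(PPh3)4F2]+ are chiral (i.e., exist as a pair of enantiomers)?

0

An octahedron has six vertices in three trans pairs; every non-trans pair is cis.
There are 2 geometric isomers: F trans; F cis.
Each arrangement has an internal mirror plane or centre of symmetry, so none is chiral.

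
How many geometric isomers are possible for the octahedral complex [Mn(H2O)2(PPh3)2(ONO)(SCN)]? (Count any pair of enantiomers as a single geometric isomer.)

In an octahedral complex each vertex has one trans partner and four cis neighbours.
There are 6 geometric isomers: H2O trans, PPh3 cis; H2O trans, PPh3 trans; H2O cis, PPh3 cis (3 arrangements, 2 chiral); H2O cis, PPh3 trans.

6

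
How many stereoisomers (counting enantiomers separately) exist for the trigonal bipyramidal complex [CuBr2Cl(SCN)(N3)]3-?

10

In a trigonal bipyramid the two axial positions differ from the three equatorial ones.
Exhaustive case analysis gives 7 geometric isomers.
Of these, 3 lack any improper symmetry element and so occur as enantiomeric pairs, giving 7 + 3 = 10 stereoisomers in total.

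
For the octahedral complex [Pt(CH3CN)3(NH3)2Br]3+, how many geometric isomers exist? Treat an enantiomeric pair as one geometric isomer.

3

An octahedron has six vertices in three trans pairs; every non-trans pair is cis.
There are 3 geometric isomers: CH3CN mer, NH3 trans; CH3CN fac, NH3 cis; CH3CN mer, NH3 cis.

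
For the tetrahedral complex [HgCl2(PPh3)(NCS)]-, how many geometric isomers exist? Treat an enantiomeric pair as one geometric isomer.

1

All four vertices of a tetrahedron are equivalent and mutually adjacent, so cis/trans isomerism cannot arise.
Only one geometric arrangement is possible.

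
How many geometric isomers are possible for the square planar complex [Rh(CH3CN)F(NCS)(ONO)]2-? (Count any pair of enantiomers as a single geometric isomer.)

Systematic placement gives 3 geometric isomers: (CH3CN/NCS trans, F/ONO trans); (CH3CN/ONO trans, F/NCS trans); (CH3CN/F trans, NCS/ONO trans).

3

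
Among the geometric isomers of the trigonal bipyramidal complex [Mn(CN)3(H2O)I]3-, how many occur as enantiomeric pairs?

The distinct arrangements are (4 in all): H2O equatorial, I equatorial; H2O axial, I equatorial; H2O equatorial, I axial; H2O axial, I axial.
Each arrangement has an internal mirror plane or centre of symmetry, so none is chiral.

0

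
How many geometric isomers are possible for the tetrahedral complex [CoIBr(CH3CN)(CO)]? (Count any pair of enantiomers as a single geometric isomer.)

All four vertices of a tetrahedron are equivalent and mutually adjacent, so cis/trans isomerism cannot arise.
Only one geometric arrangement is possible; it has no improper symmetry element, so it exists as a pair of enantiomers (2 stereoisomers).

1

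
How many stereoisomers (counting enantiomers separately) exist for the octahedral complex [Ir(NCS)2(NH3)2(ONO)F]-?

The six octahedral sites form three mutually perpendicular trans pairs.
Working through the distinct placements yields 6 geometric isomers: NCS cis, NH3 cis (3 arrangements, 2 chiral); NCS cis, NH3 trans; NCS trans, NH3 cis; NCS trans, NH3 trans.
Of these, 2 lack any improper symmetry element and so occur as enantiomeric pairs, giving 6 + 2 = 8 stereoisomers in total.

8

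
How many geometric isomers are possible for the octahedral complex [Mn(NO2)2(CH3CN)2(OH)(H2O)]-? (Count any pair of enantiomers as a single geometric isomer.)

The six octahedral sites form three mutually perpendicular trans pairs.
Systematic placement gives 6 geometric isomers: NO2 cis, CH3CN trans; NO2 trans, CH3CN trans; NO2 cis, CH3CN cis (3 arrangements, 2 chiral); NO2 trans, CH3CN cis.

6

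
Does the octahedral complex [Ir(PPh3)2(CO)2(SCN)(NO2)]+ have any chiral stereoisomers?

An octahedron has six vertices in three trans pairs; every non-trans pair is cis.
The distinct arrangements are (6 in all): PPh3 cis, CO trans; PPh3 trans, CO trans; PPh3 cis, CO cis (3 arrangements, 2 chiral); PPh3 trans, CO cis.
Of these, 2 lack any improper symmetry element and so occur as enantiomeric pairs, giving 6 + 2 = 8 stereoisomers in total.

yes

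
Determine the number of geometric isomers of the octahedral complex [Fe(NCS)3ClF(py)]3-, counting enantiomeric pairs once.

4

In an octahedral complex each vertex has one trans partner and four cis neighbours.
Working through the distinct placements yields 4 geometric isomers: NCS mer (3 arrangements); NCS fac (chiral).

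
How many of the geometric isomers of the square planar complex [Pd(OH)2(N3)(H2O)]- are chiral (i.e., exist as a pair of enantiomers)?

The distinct arrangements are (2 in all): OH cis; OH trans.
Each arrangement has an internal mirror plane or centre of symmetry, so none is chiral.

0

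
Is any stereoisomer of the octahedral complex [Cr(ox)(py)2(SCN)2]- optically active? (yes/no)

Each ox is bidentate and must span two cis positions.
The distinct arrangements are (3 in all): py cis, SCN trans; py trans, SCN cis; py cis, SCN cis (chiral).
One of these lacks any improper symmetry element and so occurs as an enantiomeric pair, giving 3 + 1 = 4 stereoisomers in total.

yes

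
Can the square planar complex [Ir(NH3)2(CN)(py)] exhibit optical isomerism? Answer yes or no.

no

A square has two trans pairs of vertices; adjacent vertices are cis.
The distinct arrangements are (2 in all): NH3 cis; NH3 trans.
Each arrangement has an internal mirror plane or centre of symmetry, so none is chiral.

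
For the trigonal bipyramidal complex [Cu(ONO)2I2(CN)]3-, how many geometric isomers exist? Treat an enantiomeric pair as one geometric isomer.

A trigonal bipyramid has two axial and three equatorial sites, which are chemically inequivalent.
Systematic enumeration (placing each ligand type in turn and discarding arrangements equivalent by rotation or reflection) gives 5 geometric isomers.

5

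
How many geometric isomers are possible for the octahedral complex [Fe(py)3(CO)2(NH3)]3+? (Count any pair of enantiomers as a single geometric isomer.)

The distinct arrangements are (3 in all): py mer, CO trans; py mer, CO cis; py fac, CO cis.

3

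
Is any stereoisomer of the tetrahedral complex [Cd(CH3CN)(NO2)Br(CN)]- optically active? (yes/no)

All four vertices of a tetrahedron are equivalent and mutually adjacent, so cis/trans isomerism cannot arise.
Only one geometric arrangement is possible; it has no improper symmetry element, so it exists as a pair of enantiomers (2 stereoisomers).

yes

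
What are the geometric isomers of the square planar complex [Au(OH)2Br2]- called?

cis and trans

In a square planar complex each vertex has one trans partner and two cis neighbours.
Systematic placement gives 2 geometric isomers: OH cis; OH trans.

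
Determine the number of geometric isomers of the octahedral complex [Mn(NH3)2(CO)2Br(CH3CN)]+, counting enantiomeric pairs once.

6

An octahedron has six vertices in three trans pairs; every non-trans pair is cis.
The distinct arrangements are (6 in all): NH3 trans, CO trans; NH3 cis, CO cis (3 arrangements, 2 chiral); NH3 trans, CO cis; NH3 cis, CO trans.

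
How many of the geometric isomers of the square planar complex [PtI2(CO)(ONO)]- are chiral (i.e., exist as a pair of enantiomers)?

0

Systematic placement gives 2 geometric isomers: I cis; I trans.
Each arrangement has an internal mirror plane or centre of symmetry, so none is chiral.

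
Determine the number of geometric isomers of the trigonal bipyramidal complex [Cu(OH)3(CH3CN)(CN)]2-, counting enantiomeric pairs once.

A trigonal bipyramid has two axial and three equatorial sites, which are chemically inequivalent.
There are 4 geometric isomers: CH3CN axial, CN axial; CH3CN axial, CN equatorial; CH3CN equatorial, CN axial; CH3CN equatorial, CN equatorial.

4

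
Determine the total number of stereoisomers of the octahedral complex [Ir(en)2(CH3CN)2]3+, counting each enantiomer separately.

3

In an octahedral complex each vertex has one trans partner and four cis neighbours.
Each en is bidentate and must span two cis positions.
The distinct arrangements are (2 in all): CH3CN trans; CH3CN cis (chiral).
One of these lacks any improper symmetry element and so occurs as an enantiomeric pair, giving 2 + 1 = 3 stereoisomers in total.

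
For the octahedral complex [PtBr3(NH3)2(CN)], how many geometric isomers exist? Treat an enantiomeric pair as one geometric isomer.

Systematic placement gives 3 geometric isomers: Br mer, NH3 trans; Br mer, NH3 cis; Br fac, NH3 cis.

3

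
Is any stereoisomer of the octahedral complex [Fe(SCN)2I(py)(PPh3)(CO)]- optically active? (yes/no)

Systematic enumeration (placing each ligand type in turn and discarding arrangements equivalent by rotation or reflection) gives 9 geometric isomers.
Of these, 6 lack any improper symmetry element and so occur as enantiomeric pairs, giving 9 + 6 = 15 stereoisomers in total.

yes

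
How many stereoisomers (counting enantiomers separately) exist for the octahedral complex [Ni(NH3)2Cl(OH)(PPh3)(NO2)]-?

15

The six octahedral sites form three mutually perpendicular trans pairs.
Placing the ligands in turn and identifying arrangements related by rotation or reflection leaves 9 distinct geometric isomers.
Of these, 6 lack any improper symmetry element and so occur as enantiomeric pairs, giving 9 + 6 = 15 stereoisomers in total.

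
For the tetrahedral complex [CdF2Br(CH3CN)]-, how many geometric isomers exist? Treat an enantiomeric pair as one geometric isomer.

All four vertices of a tetrahedron are equivalent and mutually adjacent, so cis/trans isomerism cannot arise.
Only one geometric arrangement is possible.

1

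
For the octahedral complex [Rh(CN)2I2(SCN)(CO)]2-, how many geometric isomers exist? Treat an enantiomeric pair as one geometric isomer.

6

The six octahedral sites form three mutually perpendicular trans pairs.
Working through the distinct placements yields 6 geometric isomers: CN trans, I cis; CN trans, I trans; CN cis, I cis (3 arrangements, 2 chiral); CN cis, I trans.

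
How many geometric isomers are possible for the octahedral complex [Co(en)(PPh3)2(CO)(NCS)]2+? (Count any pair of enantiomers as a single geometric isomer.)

In an octahedral complex each vertex has one trans partner and four cis neighbours.
Each en is bidentate and must span two cis positions.
The distinct arrangements are (4 in all): PPh3 cis (3 arrangements, 2 chiral); PPh3 trans.

4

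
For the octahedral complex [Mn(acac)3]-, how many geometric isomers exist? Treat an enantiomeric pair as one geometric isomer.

1

Each acac is bidentate and must span two cis positions.
Only one geometric arrangement is possible; it has no improper symmetry element, so it exists as a pair of enantiomers (2 stereoisomers).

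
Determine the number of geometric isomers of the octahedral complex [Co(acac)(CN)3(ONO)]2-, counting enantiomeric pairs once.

Each acac is bidentate and must span two cis positions.
Systematic placement gives 2 geometric isomers: CN mer; CN fac.

2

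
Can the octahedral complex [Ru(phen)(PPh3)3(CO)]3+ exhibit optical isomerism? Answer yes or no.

no

An octahedron has six vertices in three trans pairs; every non-trans pair is cis.
Each phen is bidentate and must span two cis positions.
There are 2 geometric isomers: PPh3 fac; PPh3 mer.
Each arrangement has an internal mirror plane or centre of symmetry, so none is chiral.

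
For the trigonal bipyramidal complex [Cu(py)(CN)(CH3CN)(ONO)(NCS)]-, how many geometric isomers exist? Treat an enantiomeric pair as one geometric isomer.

In a trigonal bipyramid the two axial positions differ from the three equatorial ones.
Placing the ligands in turn and identifying arrangements related by rotation or reflection leaves 10 distinct geometric isomers.

10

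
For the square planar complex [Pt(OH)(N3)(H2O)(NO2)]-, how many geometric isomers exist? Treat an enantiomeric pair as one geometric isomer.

3

In a square planar complex each vertex has one trans partner and two cis neighbours.
The distinct arrangements are (3 in all): (H2O/NO2 trans, N3/OH trans); (H2O/OH trans, N3/NO2 trans); (H2O/N3 trans, NO2/OH trans).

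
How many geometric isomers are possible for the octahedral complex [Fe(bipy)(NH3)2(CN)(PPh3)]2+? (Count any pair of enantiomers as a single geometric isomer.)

4

An octahedron has six vertices in three trans pairs; every non-trans pair is cis.
Each bipy is bidentate and must span two cis positions.
Systematic placement gives 4 geometric isomers: NH3 cis (3 arrangements, 2 chiral); NH3 trans.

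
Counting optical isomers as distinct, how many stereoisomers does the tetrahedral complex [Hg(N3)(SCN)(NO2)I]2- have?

All four vertices of a tetrahedron are equivalent and mutually adjacent, so cis/trans isomerism cannot arise.
Only one geometric arrangement is possible; it has no improper symmetry element, so it exists as a pair of enantiomers (2 stereoisomers).

2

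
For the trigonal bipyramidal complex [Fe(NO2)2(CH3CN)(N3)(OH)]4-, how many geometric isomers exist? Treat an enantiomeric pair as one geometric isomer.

Systematic enumeration (placing each ligand type in turn and discarding arrangements equivalent by rotation or reflection) gives 7 geometric isomers.

7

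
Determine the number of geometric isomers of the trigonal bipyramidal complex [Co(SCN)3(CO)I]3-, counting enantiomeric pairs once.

In a trigonal bipyramid the two axial positions differ from the three equatorial ones.
There are 4 geometric isomers: CO axial, I axial; CO axial, I equatorial; CO equatorial, I axial; CO equatorial, I equatorial.

4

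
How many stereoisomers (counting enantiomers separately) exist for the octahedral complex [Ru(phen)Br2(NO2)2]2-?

In an octahedral complex each vertex has one trans partner and four cis neighbours.
Each phen is bidentate and must span two cis positions.
Working through the distinct placements yields 3 geometric isomers: Br trans, NO2 cis; Br cis, NO2 cis (chiral); Br cis, NO2 trans.
One of these lacks any improper symmetry element and so occurs as an enantiomeric pair, giving 3 + 1 = 4 stereoisomers in total.

4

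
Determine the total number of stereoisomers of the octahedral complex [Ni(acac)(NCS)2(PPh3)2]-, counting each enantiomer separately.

In an octahedral complex each vertex has one trans partner and four cis neighbours.
Each acac is bidentate and must span two cis positions.
The distinct arrangements are (3 in all): NCS trans, PPh3 cis; NCS cis, PPh3 cis (chiral); NCS cis, PPh3 trans.
One of these lacks any improper symmetry element and so occurs as an enantiomeric pair, giving 3 + 1 = 4 stereoisomers in total.

4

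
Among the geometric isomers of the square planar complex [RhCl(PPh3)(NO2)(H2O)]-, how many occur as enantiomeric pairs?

A square has two trans pairs of vertices; adjacent vertices are cis.
Working through the distinct placements yields 3 geometric isomers: (Cl/NO2 trans, H2O/PPh3 trans); (Cl/PPh3 trans, H2O/NO2 trans); (Cl/H2O trans, NO2/PPh3 trans).
Each arrangement has an internal mirror plane or centre of symmetry, so none is chiral.

0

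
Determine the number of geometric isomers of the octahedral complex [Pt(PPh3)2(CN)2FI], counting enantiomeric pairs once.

6

An octahedron has six vertices in three trans pairs; every non-trans pair is cis.
Systematic placement gives 6 geometric isomers: PPh3 trans, CN trans; PPh3 cis, CN trans; PPh3 trans, CN cis; PPh3 cis, CN cis (3 arrangements, 2 chiral).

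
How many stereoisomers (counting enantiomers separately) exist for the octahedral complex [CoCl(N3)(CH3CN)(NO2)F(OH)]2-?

Placing the ligands in turn and identifying arrangements related by rotation or reflection leaves 15 distinct geometric isomers.
Of these, 15 lack any improper symmetry element and so occur as enantiomeric pairs, giving 15 + 15 = 30 stereoisomers in total.

30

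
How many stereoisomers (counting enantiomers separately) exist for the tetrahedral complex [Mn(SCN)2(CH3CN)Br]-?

Only one geometric arrangement is possible.

1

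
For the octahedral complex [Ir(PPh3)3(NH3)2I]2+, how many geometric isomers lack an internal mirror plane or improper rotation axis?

0

An octahedron has six vertices in three trans pairs; every non-trans pair is cis.
Working through the distinct placements yields 3 geometric isomers: PPh3 mer, NH3 cis; PPh3 mer, NH3 trans; PPh3 fac, NH3 cis.
Each arrangement has an internal mirror plane or centre of symmetry, so none is chiral.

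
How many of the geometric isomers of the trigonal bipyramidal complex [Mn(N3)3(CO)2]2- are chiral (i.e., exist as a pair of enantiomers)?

A trigonal bipyramid has two axial and three equatorial sites, which are chemically inequivalent.
Working through the distinct placements yields 3 geometric isomers: CO both axial; CO one axial, one equatorial; CO both equatorial.
Each arrangement has an internal mirror plane or centre of symmetry, so none is chiral.

0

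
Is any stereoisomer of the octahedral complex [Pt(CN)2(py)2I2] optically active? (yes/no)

yes

An octahedron has six vertices in three trans pairs; every non-trans pair is cis.
The distinct arrangements are (5 in all): CN trans, py trans, I trans; CN trans, py cis, I cis; CN cis, py trans, I cis; CN cis, py cis, I cis (chiral); CN cis, py cis, I trans.
One of these lacks any improper symmetry element and so occurs as an enantiomeric pair, giving 5 + 1 = 6 stereoisomers in total.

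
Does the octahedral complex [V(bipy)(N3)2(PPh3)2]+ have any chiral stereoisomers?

yes

An octahedron has six vertices in three trans pairs; every non-trans pair is cis.
Each bipy is bidentate and must span two cis positions.
Working through the distinct placements yields 3 geometric isomers: N3 trans, PPh3 cis; N3 cis, PPh3 cis (chiral); N3 cis, PPh3 trans.
One of these lacks any improper symmetry element and so occurs as an enantiomeric pair, giving 3 + 1 = 4 stereoisomers in total.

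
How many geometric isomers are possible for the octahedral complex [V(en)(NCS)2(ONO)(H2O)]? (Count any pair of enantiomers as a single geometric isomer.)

The six octahedral sites form three mutually perpendicular trans pairs.
Each en is bidentate and must span two cis positions.
Systematic placement gives 4 geometric isomers: NCS cis (3 arrangements, 2 chiral); NCS trans.

4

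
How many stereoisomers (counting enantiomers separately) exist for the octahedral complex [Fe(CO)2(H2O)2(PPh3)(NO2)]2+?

8

An octahedron has six vertices in three trans pairs; every non-trans pair is cis.
The distinct arrangements are (6 in all): CO trans, H2O trans; CO trans, H2O cis; CO cis, H2O cis (3 arrangements, 2 chiral); CO cis, H2O trans.
Of these, 2 lack any improper symmetry element and so occur as enantiomeric pairs, giving 6 + 2 = 8 stereoisomers in total.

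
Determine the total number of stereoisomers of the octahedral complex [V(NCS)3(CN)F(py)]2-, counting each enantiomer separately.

In an octahedral complex each vertex has one trans partner and four cis neighbours.
Systematic placement gives 4 geometric isomers: NCS mer (3 arrangements); NCS fac (chiral).
One of these lacks any improper symmetry element and so occurs as an enantiomeric pair, giving 4 + 1 = 5 stereoisomers in total.

5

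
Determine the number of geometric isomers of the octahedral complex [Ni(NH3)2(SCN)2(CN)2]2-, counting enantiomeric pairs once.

An octahedron has six vertices in three trans pairs; every non-trans pair is cis.
Systematic placement gives 5 geometric isomers: NH3 trans, SCN trans, CN trans; NH3 cis, SCN cis, CN trans; NH3 cis, SCN trans, CN cis; NH3 cis, SCN cis, CN cis (chiral); NH3 trans, SCN cis, CN cis.

5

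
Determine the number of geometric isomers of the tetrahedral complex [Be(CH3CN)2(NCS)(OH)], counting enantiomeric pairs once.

1

Only one geometric arrangement is possible.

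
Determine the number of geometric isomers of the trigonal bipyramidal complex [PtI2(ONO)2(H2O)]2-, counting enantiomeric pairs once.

5

Placing the ligands in turn and identifying arrangements related by rotation or reflection leaves 5 distinct geometric isomers.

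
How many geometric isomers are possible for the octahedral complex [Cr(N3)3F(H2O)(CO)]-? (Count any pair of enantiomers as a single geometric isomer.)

4

The distinct arrangements are (4 in all): N3 mer (3 arrangements); N3 fac (chiral).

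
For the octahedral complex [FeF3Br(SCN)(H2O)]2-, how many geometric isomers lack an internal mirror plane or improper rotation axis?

An octahedron has six vertices in three trans pairs; every non-trans pair is cis.
There are 4 geometric isomers: F mer (3 arrangements); F fac (chiral).
One of these lacks any improper symmetry element and so occurs as an enantiomeric pair, giving 4 + 1 = 5 stereoisomers in total.

1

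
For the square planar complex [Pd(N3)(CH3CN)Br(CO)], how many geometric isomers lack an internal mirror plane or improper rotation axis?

0

The distinct arrangements are (3 in all): (Br/CO trans, CH3CN/N3 trans); (Br/N3 trans, CH3CN/CO trans); (Br/CH3CN trans, CO/N3 trans).
Each arrangement has an internal mirror plane or centre of symmetry, so none is chiral.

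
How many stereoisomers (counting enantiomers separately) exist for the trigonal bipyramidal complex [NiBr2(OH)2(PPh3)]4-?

In a trigonal bipyramid the two axial positions differ from the three equatorial ones.
Exhaustive case analysis gives 5 geometric isomers.
One of these lacks any improper symmetry element and so occurs as an enantiomeric pair, giving 5 + 1 = 6 stereoisomers in total.

6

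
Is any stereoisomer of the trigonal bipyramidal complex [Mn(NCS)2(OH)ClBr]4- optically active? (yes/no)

yes

In a trigonal bipyramid the two axial positions differ from the three equatorial ones.
Exhaustive case analysis gives 7 geometric isomers.
Of these, 3 lack any improper symmetry element and so occur as enantiomeric pairs, giving 7 + 3 = 10 stereoisomers in total.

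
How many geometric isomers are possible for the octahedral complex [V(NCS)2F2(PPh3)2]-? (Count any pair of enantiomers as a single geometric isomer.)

5

An octahedron has six vertices in three trans pairs; every non-trans pair is cis.
Systematic placement gives 5 geometric isomers: NCS trans, F trans, PPh3 trans; NCS cis, F trans, PPh3 cis; NCS cis, F cis, PPh3 trans; NCS cis, F cis, PPh3 cis (chiral); NCS trans, F cis, PPh3 cis.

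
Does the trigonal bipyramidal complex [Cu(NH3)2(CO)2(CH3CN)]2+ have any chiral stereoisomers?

yes

In a trigonal bipyramid the two axial positions differ from the three equatorial ones.
Systematic enumeration (placing each ligand type in turn and discarding arrangements equivalent by rotation or reflection) gives 5 geometric isomers.
One of these lacks any improper symmetry element and so occurs as an enantiomeric pair, giving 5 + 1 = 6 stereoisomers in total.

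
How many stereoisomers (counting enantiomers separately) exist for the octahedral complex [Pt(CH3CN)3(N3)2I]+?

3

The six octahedral sites form three mutually perpendicular trans pairs.
The distinct arrangements are (3 in all): CH3CN mer, N3 trans; CH3CN mer, N3 cis; CH3CN fac, N3 cis.
Each arrangement has an internal mirror plane or centre of symmetry, so none is chiral.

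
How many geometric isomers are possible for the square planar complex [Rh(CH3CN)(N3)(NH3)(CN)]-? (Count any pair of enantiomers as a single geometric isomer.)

3

A square has two trans pairs of vertices; adjacent vertices are cis.
Working through the distinct placements yields 3 geometric isomers: (CH3CN/N3 trans, CN/NH3 trans); (CH3CN/NH3 trans, CN/N3 trans); (CH3CN/CN trans, N3/NH3 trans).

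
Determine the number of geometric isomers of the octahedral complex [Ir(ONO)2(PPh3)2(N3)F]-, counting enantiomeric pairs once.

6

The six octahedral sites form three mutually perpendicular trans pairs.
There are 6 geometric isomers: ONO trans, PPh3 trans; ONO cis, PPh3 cis (3 arrangements, 2 chiral); ONO cis, PPh3 trans; ONO trans, PPh3 cis.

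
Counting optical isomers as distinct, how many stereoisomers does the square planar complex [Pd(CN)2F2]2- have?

2

In a square planar complex each vertex has one trans partner and two cis neighbours.
Working through the distinct placements yields 2 geometric isomers: CN cis; CN trans.
Each arrangement has an internal mirror plane or centre of symmetry, so none is chiral.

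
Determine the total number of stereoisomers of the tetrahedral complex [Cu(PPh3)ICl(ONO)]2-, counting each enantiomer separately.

In a tetrahedral complex all four positions are equivalent and every pair of ligands is adjacent — there is no cis/trans distinction.
Only one geometric arrangement is possible; it has no improper symmetry element, so it exists as a pair of enantiomers (2 stereoisomers).

2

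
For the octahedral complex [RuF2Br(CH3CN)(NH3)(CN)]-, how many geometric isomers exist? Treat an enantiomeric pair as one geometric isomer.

In an octahedral complex each vertex has one trans partner and four cis neighbours.
Exhaustive case analysis gives 9 geometric isomers.

9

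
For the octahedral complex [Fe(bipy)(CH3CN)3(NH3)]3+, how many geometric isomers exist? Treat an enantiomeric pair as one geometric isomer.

2

In an octahedral complex each vertex has one trans partner and four cis neighbours.
Each bipy is bidentate and must span two cis positions.
The distinct arrangements are (2 in all): CH3CN mer; CH3CN fac.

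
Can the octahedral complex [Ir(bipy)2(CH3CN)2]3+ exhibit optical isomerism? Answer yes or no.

In an octahedral complex each vertex has one trans partner and four cis neighbours.
Each bipy is bidentate and must span two cis positions.
Systematic placement gives 2 geometric isomers: CH3CN trans; CH3CN cis (chiral).
One of these lacks any improper symmetry element and so occurs as an enantiomeric pair, giving 2 + 1 = 3 stereoisomers in total.

yes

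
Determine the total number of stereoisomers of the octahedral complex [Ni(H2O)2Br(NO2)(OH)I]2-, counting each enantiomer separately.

15

Systematic enumeration (placing each ligand type in turn and discarding arrangements equivalent by rotation or reflection) gives 9 geometric isomers.
Of these, 6 lack any improper symmetry element and so occur as enantiomeric pairs, giving 9 + 6 = 15 stereoisomers in total.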